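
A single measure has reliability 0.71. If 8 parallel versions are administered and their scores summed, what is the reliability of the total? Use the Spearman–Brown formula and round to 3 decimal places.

ρ_k = kρ / (1 + (k−1)ρ) = 8·0.71 / (1 + 7·0.71) = 5.680 / 5.970 = 0.951.

0.951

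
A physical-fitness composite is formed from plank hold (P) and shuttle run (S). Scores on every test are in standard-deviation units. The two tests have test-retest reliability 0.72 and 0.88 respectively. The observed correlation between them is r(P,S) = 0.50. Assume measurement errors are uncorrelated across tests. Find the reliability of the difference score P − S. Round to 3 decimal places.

0.600

Var(P−S) = 1 + 1 − 2·0.50 = 2 − 1 = 1.
Under uncorrelated errors the observed covariances equal the true-score covariances, so only the own-variance terms attenuate.
True-score variance = [0.72 + 0.88] − 1 = 1.6 − 1 = 0.6.
Reliability = 0.6 / 1 = 0.600.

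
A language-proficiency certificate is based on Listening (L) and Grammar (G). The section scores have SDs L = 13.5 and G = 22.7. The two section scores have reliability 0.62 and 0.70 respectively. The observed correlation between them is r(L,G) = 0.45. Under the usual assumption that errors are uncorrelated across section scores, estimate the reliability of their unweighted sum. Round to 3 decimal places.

Var(L+G) = 13.5² + 22.7² + 2·[13.5·22.7·0.45] = 697.54 + 275.805 = 973.345.
With uncorrelated errors the cross-covariances are all true-score covariance, so they carry over unchanged; only the diagonal terms shrink to ρᵢσᵢ².
True-score variance = [13.5²·0.62 + 22.7²·0.70] + 275.805 = 473.698 + 275.805 = 749.503.
Reliability = 749.503 / 973.345 = 0.770.

0.770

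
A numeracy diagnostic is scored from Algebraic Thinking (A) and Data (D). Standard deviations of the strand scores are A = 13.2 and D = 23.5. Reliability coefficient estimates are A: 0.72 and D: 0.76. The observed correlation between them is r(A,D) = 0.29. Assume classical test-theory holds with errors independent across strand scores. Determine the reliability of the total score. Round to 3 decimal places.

Var(A+D) = 13.2² + 23.5² + 2·[13.2·23.5·0.29] = 726.49 + 179.916 = 906.406.
With uncorrelated errors the cross-covariances are all true-score covariance, so they carry over unchanged; only the diagonal terms shrink to ρᵢσᵢ².
True-score variance = [13.2²·0.72 + 23.5²·0.76] + 179.916 = 545.163 + 179.916 = 725.079.
Reliability = 725.079 / 906.406 = 0.800.

0.800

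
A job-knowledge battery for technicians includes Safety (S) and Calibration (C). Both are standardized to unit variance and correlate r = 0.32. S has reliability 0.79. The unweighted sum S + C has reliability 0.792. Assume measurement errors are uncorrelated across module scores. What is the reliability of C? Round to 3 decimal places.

0.661

Var(S+C) = 2 + 2·0.32 = 2.640.
True-score variance = ρ_S + ρ_C + 2·0.32, so 0.792 = (0.79 + ρ_C + 0.64) / 2.640.
ρ_C = 0.792·2.640 − 0.79 − 0.64 = 0.661.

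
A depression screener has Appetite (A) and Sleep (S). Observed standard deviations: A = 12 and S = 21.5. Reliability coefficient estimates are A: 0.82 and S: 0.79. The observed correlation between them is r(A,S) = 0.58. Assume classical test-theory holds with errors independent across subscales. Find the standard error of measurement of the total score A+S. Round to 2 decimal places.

Var(total) = 606.25 + 299.28 = 905.53.
True-score variance = 483.257 + 299.28 = 782.537, so reliability = 0.8642.
Error variance = 905.53 − 782.537 = 122.993; SEM = √122.993 = 11.09.

11.09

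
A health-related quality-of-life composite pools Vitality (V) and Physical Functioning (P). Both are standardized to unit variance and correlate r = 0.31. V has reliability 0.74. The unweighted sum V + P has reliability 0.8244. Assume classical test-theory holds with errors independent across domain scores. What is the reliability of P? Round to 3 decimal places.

0.800

Var(V+P) = 2 + 2·0.31 = 2.620.
True-score variance = ρ_V + ρ_P + 2·0.31, so 0.8244 = (0.74 + ρ_P + 0.62) / 2.620.
ρ_P = 0.8244·2.620 − 0.74 − 0.62 = 0.800.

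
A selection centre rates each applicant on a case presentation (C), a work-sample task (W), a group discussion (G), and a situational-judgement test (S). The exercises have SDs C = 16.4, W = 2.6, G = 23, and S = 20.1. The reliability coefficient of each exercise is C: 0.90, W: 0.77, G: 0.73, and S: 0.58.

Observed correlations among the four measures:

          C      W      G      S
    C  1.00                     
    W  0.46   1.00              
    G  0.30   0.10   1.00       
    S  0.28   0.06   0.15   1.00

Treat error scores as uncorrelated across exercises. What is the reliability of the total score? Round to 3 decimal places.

Var(C+W+G+S) = 16.4² + 2.6² + 23² + 20.1² + 2·[16.4·2.6·0.46 + 16.4·23·0.30 + 16.4·20.1·0.28 + 2.6·23·0.10 + 2.6·20.1·0.06 + 23·20.1·0.15] = 1208.73 + 607.068 = 1815.8.
Because errors are independent across components, Cov(Tᵢ,Tⱼ) = Cov(Xᵢ,Xⱼ); the off-diagonal part of the true-score variance is the same as above.
True-score variance = [16.4²·0.90 + 2.6²·0.77 + 23²·0.73 + 20.1²·0.58] + 607.068 = 867.765 + 607.068 = 1474.83.
Reliability = 1474.83 / 1815.8 = 0.812.

0.812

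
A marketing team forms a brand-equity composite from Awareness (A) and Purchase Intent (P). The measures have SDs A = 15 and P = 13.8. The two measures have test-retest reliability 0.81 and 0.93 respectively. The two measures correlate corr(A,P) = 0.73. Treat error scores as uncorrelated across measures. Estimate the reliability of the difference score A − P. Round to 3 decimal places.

Var(A−P) = 15² + 13.8² − 2·15·13.8·0.73 = 415.44 − 302.22 = 113.22.
Because errors are independent across components, Cov(Tᵢ,Tⱼ) = Cov(Xᵢ,Xⱼ); the off-diagonal part of the true-score variance is the same as above.
True-score variance = [15²·0.81 + 13.8²·0.93] − 302.22 = 359.359 − 302.22 = 57.1392.
Reliability = 57.1392 / 113.22 = 0.505.

0.505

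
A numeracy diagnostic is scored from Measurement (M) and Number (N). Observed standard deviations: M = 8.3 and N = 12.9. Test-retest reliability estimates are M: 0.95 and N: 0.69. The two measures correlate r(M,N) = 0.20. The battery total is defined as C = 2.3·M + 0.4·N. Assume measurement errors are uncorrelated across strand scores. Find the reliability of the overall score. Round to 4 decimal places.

Var(C) = 2.3²·8.3² + 0.4²·12.9² + 2·[0.92·8.3·12.9·0.20] = 391.054 + 39.4018 = 430.455.
With uncorrelated errors the cross-covariances are all true-score covariance, so they carry over unchanged; only the diagonal terms shrink to ρᵢσᵢ².
True-score variance = [2.3²·8.3²·0.95 + 0.4²·12.9²·0.69] + 39.4018 = 364.578 + 39.4018 = 403.98.
Reliability = 403.98 / 430.455 = 0.9385.

0.9385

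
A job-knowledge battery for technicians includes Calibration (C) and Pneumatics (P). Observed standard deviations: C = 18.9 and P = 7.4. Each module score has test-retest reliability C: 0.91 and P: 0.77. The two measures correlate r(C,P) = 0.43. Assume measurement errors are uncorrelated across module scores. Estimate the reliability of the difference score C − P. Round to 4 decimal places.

Var(C−P) = 18.9² + 7.4² − 2·18.9·7.4·0.43 = 411.97 − 120.28 = 291.69.
Because errors are independent across components, Cov(Tᵢ,Tⱼ) = Cov(Xᵢ,Xⱼ); the off-diagonal part of the true-score variance is the same as above.
True-score variance = [18.9²·0.91 + 7.4²·0.77] − 120.28 = 367.226 − 120.28 = 246.947.
Reliability = 246.947 / 291.69 = 0.8466.

0.8466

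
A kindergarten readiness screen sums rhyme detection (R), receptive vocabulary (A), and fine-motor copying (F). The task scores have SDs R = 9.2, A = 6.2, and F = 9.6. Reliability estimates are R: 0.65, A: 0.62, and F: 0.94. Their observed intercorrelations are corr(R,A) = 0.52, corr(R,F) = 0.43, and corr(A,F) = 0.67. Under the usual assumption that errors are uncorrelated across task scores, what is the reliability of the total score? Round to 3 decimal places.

0.884

Var(R+A+F) = 9.2² + 6.2² + 9.6² + 2·[9.2·6.2·0.52 + 9.2·9.6·0.43 + 6.2·9.6·0.67] = 215.24 + 215.034 = 430.274.
With uncorrelated errors the cross-covariances are all true-score covariance, so they carry over unchanged; only the diagonal terms shrink to ρᵢσᵢ².
True-score variance = [9.2²·0.65 + 6.2²·0.62 + 9.6²·0.94] + 215.034 = 165.479 + 215.034 = 380.513.
Reliability = 380.513 / 430.274 = 0.884.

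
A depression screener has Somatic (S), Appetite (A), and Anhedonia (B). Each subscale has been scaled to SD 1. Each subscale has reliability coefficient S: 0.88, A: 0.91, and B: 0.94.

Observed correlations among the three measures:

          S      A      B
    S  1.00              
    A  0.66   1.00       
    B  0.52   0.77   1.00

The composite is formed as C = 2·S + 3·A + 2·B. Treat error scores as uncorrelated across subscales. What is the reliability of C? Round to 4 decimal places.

0.9601

Var(C) = 2² + 3² + 2² + 2·[6·0.66 + 4·0.52 + 6·0.77] = 17 + 21.32 = 38.32.
Because errors are independent across components, Cov(Tᵢ,Tⱼ) = Cov(Xᵢ,Xⱼ); the off-diagonal part of the true-score variance is the same as above.
True-score variance = [2²·0.88 + 3²·0.91 + 2²·0.94] + 21.32 = 15.47 + 21.32 = 36.79.
Reliability = 36.79 / 38.32 = 0.9601.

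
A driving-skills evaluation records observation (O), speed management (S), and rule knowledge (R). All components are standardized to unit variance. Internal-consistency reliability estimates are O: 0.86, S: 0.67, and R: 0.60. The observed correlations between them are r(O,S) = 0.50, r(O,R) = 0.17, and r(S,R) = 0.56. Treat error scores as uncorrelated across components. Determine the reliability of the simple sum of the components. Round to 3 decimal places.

0.841

Var(O+S+R) = 3 + 2·[0.50 + 0.17 + 0.56] = 3 + 2.46 = 5.46.
Under uncorrelated errors the observed covariances equal the true-score covariances, so only the own-variance terms attenuate.
True-score variance = [0.86 + 0.67 + 0.60] + 2.46 = 2.13 + 2.46 = 4.59.
Reliability = 4.59 / 5.46 = 0.841.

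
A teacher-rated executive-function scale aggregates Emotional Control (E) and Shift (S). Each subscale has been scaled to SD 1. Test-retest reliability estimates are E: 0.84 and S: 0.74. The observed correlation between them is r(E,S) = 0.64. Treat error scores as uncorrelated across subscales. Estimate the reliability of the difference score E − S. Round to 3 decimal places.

0.417

Var(E−S) = 1 + 1 − 2·0.64 = 2 − 1.28 = 0.72.
Because errors are independent across components, Cov(Tᵢ,Tⱼ) = Cov(Xᵢ,Xⱼ); the off-diagonal part of the true-score variance is the same as above.
True-score variance = [0.84 + 0.74] − 1.28 = 1.58 − 1.28 = 0.3.
Reliability = 0.3 / 0.72 = 0.417.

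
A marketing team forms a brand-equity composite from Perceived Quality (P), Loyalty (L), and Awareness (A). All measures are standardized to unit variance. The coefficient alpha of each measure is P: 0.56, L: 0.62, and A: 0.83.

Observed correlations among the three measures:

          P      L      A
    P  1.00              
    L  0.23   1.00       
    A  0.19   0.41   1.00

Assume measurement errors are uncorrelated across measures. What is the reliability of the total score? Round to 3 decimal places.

0.788

Var(P+L+A) = 3 + 2·[0.23 + 0.19 + 0.41] = 3 + 1.66 = 4.66.
With uncorrelated errors the cross-covariances are all true-score covariance, so they carry over unchanged; only the diagonal terms shrink to ρᵢσᵢ².
True-score variance = [0.56 + 0.62 + 0.83] + 1.66 = 2.01 + 1.66 = 3.67.
Reliability = 3.67 / 4.66 = 0.788.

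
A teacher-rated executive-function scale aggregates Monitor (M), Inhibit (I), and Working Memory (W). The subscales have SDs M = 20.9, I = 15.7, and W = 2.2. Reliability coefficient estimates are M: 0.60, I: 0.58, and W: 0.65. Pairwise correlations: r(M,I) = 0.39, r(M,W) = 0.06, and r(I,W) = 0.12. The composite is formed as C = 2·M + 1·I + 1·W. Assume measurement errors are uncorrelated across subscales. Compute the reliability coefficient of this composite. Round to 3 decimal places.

0.682

Var(C) = 2²·20.9² + 15.7² + 2.2² + 2·[2·20.9·15.7·0.39 + 2·20.9·2.2·0.06 + 15.7·2.2·0.12] = 1998.57 + 531.208 = 2529.78.
Under uncorrelated errors the observed covariances equal the true-score covariances, so only the own-variance terms attenuate.
True-score variance = [2²·20.9²·0.60 + 15.7²·0.58 + 2.2²·0.65] + 531.208 = 1194.45 + 531.208 = 1725.66.
Reliability = 1725.66 / 2529.78 = 0.682.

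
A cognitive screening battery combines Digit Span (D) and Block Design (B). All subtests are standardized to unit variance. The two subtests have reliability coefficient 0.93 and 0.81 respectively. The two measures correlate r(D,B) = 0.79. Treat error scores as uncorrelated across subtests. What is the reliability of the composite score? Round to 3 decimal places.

0.927

Var(D+B) = 2 + 2·[0.79] = 2 + 1.58 = 3.58.
Because errors are independent across components, Cov(Tᵢ,Tⱼ) = Cov(Xᵢ,Xⱼ); the off-diagonal part of the true-score variance is the same as above.
True-score variance = [0.93 + 0.81] + 1.58 = 1.74 + 1.58 = 3.32.
Reliability = 3.32 / 3.58 = 0.927.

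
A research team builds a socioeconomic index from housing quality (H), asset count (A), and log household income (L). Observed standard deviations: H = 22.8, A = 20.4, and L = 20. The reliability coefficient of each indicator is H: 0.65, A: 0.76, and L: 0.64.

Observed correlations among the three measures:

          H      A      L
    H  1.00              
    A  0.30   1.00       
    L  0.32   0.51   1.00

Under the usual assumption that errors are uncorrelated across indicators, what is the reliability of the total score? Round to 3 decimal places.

0.817

Var(H+A+L) = 22.8² + 20.4² + 20² + 2·[22.8·20.4·0.30 + 22.8·20·0.32 + 20.4·20·0.51] = 1336 + 987.072 = 2323.07.
With uncorrelated errors the cross-covariances are all true-score covariance, so they carry over unchanged; only the diagonal terms shrink to ρᵢσᵢ².
True-score variance = [22.8²·0.65 + 20.4²·0.76 + 20²·0.64] + 987.072 = 910.178 + 987.072 = 1897.25.
Reliability = 1897.25 / 2323.07 = 0.817.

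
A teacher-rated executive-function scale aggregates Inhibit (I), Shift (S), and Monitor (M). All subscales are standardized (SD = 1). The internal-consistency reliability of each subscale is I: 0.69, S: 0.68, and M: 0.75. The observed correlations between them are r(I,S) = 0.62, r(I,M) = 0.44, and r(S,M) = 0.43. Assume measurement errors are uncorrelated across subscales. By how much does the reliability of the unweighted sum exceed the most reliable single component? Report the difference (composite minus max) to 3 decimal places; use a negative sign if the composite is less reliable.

Var(sum) = 3 + 2.98 = 5.98; true-score variance = 2.12 + 2.98 = 5.1; composite reliability = 0.8528.
Max component reliability = 0.7500.
Difference = 0.8528 − 0.7500 = 0.103.

0.103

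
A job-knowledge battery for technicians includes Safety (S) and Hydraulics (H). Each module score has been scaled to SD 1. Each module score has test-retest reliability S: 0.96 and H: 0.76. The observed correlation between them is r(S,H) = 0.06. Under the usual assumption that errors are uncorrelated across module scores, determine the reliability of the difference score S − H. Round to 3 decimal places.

Var(S−H) = 1 + 1 − 2·0.06 = 2 − 0.12 = 1.88.
Under uncorrelated errors the observed covariances equal the true-score covariances, so only the own-variance terms attenuate.
True-score variance = [0.96 + 0.76] − 0.12 = 1.72 − 0.12 = 1.6.
Reliability = 1.6 / 1.88 = 0.851.

0.851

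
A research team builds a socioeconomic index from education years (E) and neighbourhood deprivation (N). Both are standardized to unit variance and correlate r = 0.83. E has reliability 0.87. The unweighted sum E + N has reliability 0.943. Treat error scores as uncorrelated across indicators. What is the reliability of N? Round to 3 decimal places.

0.921

Var(E+N) = 2 + 2·0.83 = 3.660.
True-score variance = ρ_E + ρ_N + 2·0.83, so 0.943 = (0.87 + ρ_N + 1.66) / 3.660.
ρ_N = 0.943·3.660 − 0.87 − 1.66 = 0.921.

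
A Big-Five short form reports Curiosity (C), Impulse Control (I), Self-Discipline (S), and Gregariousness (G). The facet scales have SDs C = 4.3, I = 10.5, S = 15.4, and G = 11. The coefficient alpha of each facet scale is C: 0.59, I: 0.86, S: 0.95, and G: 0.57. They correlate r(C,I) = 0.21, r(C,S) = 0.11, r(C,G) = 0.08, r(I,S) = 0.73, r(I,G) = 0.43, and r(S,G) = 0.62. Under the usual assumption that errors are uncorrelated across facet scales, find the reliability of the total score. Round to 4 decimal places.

Var(C+I+S+G) = 4.3² + 10.5² + 15.4² + 11² + 2·[4.3·10.5·0.21 + 4.3·15.4·0.11 + 4.3·11·0.08 + 10.5·15.4·0.73 + 10.5·11·0.43 + 15.4·11·0.62] = 486.9 + 586.567 = 1073.47.
Because errors are independent across components, Cov(Tᵢ,Tⱼ) = Cov(Xᵢ,Xⱼ); the off-diagonal part of the true-score variance is the same as above.
True-score variance = [4.3²·0.59 + 10.5²·0.86 + 15.4²·0.95 + 11²·0.57] + 586.567 = 399.996 + 586.567 = 986.563.
Reliability = 986.563 / 1073.47 = 0.9190.

0.9190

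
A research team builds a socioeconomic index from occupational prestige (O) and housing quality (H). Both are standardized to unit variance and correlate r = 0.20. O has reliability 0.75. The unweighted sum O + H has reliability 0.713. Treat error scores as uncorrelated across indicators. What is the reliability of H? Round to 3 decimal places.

Var(O+H) = 2 + 2·0.20 = 2.400.
True-score variance = ρ_O + ρ_H + 2·0.20, so 0.713 = (0.75 + ρ_H + 0.40) / 2.400.
ρ_H = 0.713·2.400 − 0.75 − 0.40 = 0.561.

0.561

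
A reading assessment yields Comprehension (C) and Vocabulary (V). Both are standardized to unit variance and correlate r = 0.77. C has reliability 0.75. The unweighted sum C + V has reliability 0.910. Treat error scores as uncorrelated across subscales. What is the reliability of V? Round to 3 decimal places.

Var(C+V) = 2 + 2·0.77 = 3.540.
True-score variance = ρ_C + ρ_V + 2·0.77, so 0.910 = (0.75 + ρ_V + 1.54) / 3.540.
ρ_V = 0.910·3.540 − 0.75 − 1.54 = 0.931.

0.931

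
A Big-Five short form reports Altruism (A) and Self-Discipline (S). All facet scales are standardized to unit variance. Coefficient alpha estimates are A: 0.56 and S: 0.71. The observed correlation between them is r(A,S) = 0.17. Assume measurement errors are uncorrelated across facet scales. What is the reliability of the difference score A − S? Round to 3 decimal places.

Var(A−S) = 1 + 1 − 2·0.17 = 2 − 0.34 = 1.66.
Because errors are independent across components, Cov(Tᵢ,Tⱼ) = Cov(Xᵢ,Xⱼ); the off-diagonal part of the true-score variance is the same as above.
True-score variance = [0.56 + 0.71] − 0.34 = 1.27 − 0.34 = 0.93.
Reliability = 0.93 / 1.66 = 0.560.

0.560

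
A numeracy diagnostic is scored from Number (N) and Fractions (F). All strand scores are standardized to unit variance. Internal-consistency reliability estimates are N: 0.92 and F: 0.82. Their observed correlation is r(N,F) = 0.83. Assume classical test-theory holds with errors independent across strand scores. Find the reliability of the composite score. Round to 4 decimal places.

Var(N+F) = 2 + 2·[0.83] = 2 + 1.66 = 3.66.
Because errors are independent across components, Cov(Tᵢ,Tⱼ) = Cov(Xᵢ,Xⱼ); the off-diagonal part of the true-score variance is the same as above.
True-score variance = [0.92 + 0.82] + 1.66 = 1.74 + 1.66 = 3.4.
Reliability = 3.4 / 3.66 = 0.9290.

0.9290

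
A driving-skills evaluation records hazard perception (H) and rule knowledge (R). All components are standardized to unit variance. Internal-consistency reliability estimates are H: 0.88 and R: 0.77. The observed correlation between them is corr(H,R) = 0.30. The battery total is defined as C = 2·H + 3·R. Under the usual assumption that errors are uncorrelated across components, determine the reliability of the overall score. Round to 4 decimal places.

0.8464

Var(C) = 2² + 3² + 2·[6·0.30] = 13 + 3.6 = 16.6.
Under uncorrelated errors the observed covariances equal the true-score covariances, so only the own-variance terms attenuate.
True-score variance = [2²·0.88 + 3²·0.77] + 3.6 = 10.45 + 3.6 = 14.05.
Reliability = 14.05 / 16.6 = 0.8464.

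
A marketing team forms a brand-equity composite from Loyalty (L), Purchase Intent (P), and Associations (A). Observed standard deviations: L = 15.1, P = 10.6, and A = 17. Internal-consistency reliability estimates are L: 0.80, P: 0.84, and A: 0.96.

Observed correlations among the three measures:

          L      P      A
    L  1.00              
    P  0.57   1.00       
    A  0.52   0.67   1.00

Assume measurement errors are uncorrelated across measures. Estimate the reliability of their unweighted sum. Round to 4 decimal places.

Var(L+P+A) = 15.1² + 10.6² + 17² + 2·[15.1·10.6·0.57 + 15.1·17·0.52 + 10.6·17·0.67] = 629.37 + 690.904 = 1320.27.
Under uncorrelated errors the observed covariances equal the true-score covariances, so only the own-variance terms attenuate.
True-score variance = [15.1²·0.80 + 10.6²·0.84 + 17²·0.96] + 690.904 = 554.23 + 690.904 = 1245.13.
Reliability = 1245.13 / 1320.27 = 0.9431.

0.9431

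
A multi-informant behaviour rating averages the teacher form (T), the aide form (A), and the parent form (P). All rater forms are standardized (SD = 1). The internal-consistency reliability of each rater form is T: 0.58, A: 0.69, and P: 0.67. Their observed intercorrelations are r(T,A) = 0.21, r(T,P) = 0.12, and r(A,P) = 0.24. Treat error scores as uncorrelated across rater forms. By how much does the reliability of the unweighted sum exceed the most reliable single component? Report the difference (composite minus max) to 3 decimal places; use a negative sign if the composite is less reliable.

Var(sum) = 3 + 1.14 = 4.14; true-score variance = 1.94 + 1.14 = 3.08; composite reliability = 0.7440.
Max component reliability = 0.6900.
Difference = 0.7440 − 0.6900 = 0.054.

0.054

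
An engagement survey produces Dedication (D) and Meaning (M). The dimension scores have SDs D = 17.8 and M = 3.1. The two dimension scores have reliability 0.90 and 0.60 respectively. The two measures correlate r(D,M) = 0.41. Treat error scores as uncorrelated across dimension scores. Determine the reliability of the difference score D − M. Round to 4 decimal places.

0.8737

Var(D−M) = 17.8² + 3.1² − 2·17.8·3.1·0.41 = 326.45 − 45.2476 = 281.202.
With uncorrelated errors the cross-covariances are all true-score covariance, so they carry over unchanged; only the diagonal terms shrink to ρᵢσᵢ².
True-score variance = [17.8²·0.90 + 3.1²·0.60] − 45.2476 = 290.922 − 45.2476 = 245.674.
Reliability = 245.674 / 281.202 = 0.8737.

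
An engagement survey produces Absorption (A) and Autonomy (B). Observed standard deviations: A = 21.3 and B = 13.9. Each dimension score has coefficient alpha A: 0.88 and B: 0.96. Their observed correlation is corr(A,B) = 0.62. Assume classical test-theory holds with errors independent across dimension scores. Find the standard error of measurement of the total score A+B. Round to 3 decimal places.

7.885

Var(total) = 646.9 + 367.127 = 1014.03.
True-score variance = 584.729 + 367.127 = 951.856, so reliability = 0.9387.
Error variance = 1014.03 − 951.856 = 62.1712; SEM = √62.1712 = 7.885.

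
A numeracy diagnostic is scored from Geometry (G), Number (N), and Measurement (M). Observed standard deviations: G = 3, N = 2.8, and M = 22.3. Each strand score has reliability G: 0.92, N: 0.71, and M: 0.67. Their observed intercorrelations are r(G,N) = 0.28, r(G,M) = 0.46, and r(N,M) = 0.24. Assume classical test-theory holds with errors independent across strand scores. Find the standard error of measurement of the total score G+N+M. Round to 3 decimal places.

12.927

Var(total) = 514.13 + 96.2232 = 610.353.
True-score variance = 347.031 + 96.2232 = 443.254, so reliability = 0.7262.
Error variance = 610.353 − 443.254 = 167.099; SEM = √167.099 = 12.927.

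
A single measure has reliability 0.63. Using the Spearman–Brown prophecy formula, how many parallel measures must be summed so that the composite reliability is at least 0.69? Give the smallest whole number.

2

k ≥ ρ*(1−ρ₁)/(ρ₁(1−ρ*)) = 0.69·0.37 / (0.63·0.31) = 1.307.
Smallest integer k = 2.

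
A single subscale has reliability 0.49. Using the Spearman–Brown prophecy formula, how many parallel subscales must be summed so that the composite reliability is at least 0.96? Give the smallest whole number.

k ≥ ρ*(1−ρ₁)/(ρ₁(1−ρ*)) = 0.96·0.51 / (0.49·0.04) = 24.980.
Smallest integer k = 25.

25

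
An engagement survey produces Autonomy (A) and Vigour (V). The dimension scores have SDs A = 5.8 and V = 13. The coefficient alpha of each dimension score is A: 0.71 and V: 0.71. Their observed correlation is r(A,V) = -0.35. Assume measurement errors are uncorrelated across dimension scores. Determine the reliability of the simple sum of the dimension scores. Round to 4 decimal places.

0.6079

Var(A+V) = 5.8² + 13² + 2·[5.8·13·(-0.35)] = 202.64 − 52.78 = 149.86.
Under uncorrelated errors the observed covariances equal the true-score covariances, so only the own-variance terms attenuate.
True-score variance = [5.8²·0.71 + 13²·0.71] − 52.78 = 143.874 − 52.78 = 91.0944.
Reliability = 91.0944 / 149.86 = 0.6079.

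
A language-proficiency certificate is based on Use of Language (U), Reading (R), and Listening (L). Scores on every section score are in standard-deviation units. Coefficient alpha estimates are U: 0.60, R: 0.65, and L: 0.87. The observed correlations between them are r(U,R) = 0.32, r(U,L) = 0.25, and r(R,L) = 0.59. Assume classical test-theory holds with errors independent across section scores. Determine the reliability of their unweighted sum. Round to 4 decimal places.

Var(U+R+L) = 3 + 2·[0.32 + 0.25 + 0.59] = 3 + 2.32 = 5.32.
With uncorrelated errors the cross-covariances are all true-score covariance, so they carry over unchanged; only the diagonal terms shrink to ρᵢσᵢ².
True-score variance = [0.60 + 0.65 + 0.87] + 2.32 = 2.12 + 2.32 = 4.44.
Reliability = 4.44 / 5.32 = 0.8346.

0.8346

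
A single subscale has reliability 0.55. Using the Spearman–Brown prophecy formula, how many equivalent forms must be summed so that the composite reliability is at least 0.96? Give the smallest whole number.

k ≥ ρ*(1−ρ₁)/(ρ₁(1−ρ*)) = 0.96·0.45 / (0.55·0.04) = 19.636.
Smallest integer k = 20.

20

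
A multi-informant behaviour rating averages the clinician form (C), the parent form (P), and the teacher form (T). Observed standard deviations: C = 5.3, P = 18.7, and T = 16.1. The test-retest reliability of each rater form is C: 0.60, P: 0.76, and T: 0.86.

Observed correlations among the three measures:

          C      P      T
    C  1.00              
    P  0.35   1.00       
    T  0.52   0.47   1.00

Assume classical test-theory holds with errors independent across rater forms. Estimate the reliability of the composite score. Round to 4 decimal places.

Var(C+P+T) = 5.3² + 18.7² + 16.1² + 2·[5.3·18.7·0.35 + 5.3·16.1·0.52 + 18.7·16.1·0.47] = 636.99 + 441.126 = 1078.12.
Because errors are independent across components, Cov(Tᵢ,Tⱼ) = Cov(Xᵢ,Xⱼ); the off-diagonal part of the true-score variance is the same as above.
True-score variance = [5.3²·0.60 + 18.7²·0.76 + 16.1²·0.86] + 441.126 = 505.539 + 441.126 = 946.665.
Reliability = 946.665 / 1078.12 = 0.8781.

0.8781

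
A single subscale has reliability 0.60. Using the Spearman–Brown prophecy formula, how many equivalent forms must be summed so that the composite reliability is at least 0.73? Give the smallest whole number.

2

k ≥ ρ*(1−ρ₁)/(ρ₁(1−ρ*)) = 0.73·0.40 / (0.60·0.27) = 1.802.
Smallest integer k = 2.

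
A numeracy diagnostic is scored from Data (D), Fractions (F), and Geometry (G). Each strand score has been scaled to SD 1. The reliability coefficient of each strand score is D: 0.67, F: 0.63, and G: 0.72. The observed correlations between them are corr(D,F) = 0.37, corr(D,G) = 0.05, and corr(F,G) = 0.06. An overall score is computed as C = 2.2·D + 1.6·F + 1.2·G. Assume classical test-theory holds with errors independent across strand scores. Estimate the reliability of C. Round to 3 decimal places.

Var(C) = 2.2² + 1.6² + 1.2² + 2·[3.52·0.37 + 2.64·0.05 + 1.92·0.06] = 8.84 + 3.0992 = 11.9392.
Under uncorrelated errors the observed covariances equal the true-score covariances, so only the own-variance terms attenuate.
True-score variance = [2.2²·0.67 + 1.6²·0.63 + 1.2²·0.72] + 3.0992 = 5.8924 + 3.0992 = 8.9916.
Reliability = 8.9916 / 11.9392 = 0.753.

0.753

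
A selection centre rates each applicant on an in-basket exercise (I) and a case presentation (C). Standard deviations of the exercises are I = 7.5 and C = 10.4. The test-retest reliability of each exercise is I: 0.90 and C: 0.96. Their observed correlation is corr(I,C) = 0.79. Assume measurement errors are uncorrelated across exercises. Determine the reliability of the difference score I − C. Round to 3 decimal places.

Var(I−C) = 7.5² + 10.4² − 2·7.5·10.4·0.79 = 164.41 − 123.24 = 41.17.
Under uncorrelated errors the observed covariances equal the true-score covariances, so only the own-variance terms attenuate.
True-score variance = [7.5²·0.90 + 10.4²·0.96] − 123.24 = 154.459 − 123.24 = 31.2186.
Reliability = 31.2186 / 41.17 = 0.758.

0.758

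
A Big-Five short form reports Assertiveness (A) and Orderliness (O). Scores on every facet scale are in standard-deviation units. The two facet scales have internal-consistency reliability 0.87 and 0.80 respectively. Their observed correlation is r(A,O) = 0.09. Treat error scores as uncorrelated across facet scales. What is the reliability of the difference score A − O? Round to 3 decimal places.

0.819

Var(A−O) = 1 + 1 − 2·0.09 = 2 − 0.18 = 1.82.
Under uncorrelated errors the observed covariances equal the true-score covariances, so only the own-variance terms attenuate.
True-score variance = [0.87 + 0.80] − 0.18 = 1.67 − 0.18 = 1.49.
Reliability = 1.49 / 1.82 = 0.819.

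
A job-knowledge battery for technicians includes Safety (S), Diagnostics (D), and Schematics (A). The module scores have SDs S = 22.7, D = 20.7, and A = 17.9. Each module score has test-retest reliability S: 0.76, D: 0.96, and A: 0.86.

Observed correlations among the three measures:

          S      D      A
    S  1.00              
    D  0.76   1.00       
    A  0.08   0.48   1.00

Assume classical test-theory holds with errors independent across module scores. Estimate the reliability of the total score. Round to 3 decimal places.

0.923

Var(S+D+A) = 22.7² + 20.7² + 17.9² + 2·[22.7·20.7·0.76 + 22.7·17.9·0.08 + 20.7·17.9·0.48] = 1264.19 + 1134.95 = 2399.14.
Under uncorrelated errors the observed covariances equal the true-score covariances, so only the own-variance terms attenuate.
True-score variance = [22.7²·0.76 + 20.7²·0.96 + 17.9²·0.86] + 1134.95 = 1078.52 + 1134.95 = 2213.48.
Reliability = 2213.48 / 2399.14 = 0.923.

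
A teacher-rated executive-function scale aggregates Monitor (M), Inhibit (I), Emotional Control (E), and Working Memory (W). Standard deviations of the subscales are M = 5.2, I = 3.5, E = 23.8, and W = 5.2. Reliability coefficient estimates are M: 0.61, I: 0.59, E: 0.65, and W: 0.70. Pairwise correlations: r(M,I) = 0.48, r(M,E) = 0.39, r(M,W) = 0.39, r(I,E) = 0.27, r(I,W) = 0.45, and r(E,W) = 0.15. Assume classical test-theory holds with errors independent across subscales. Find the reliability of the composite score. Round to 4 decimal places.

Var(M+I+E+W) = 5.2² + 3.5² + 23.8² + 5.2² + 2·[5.2·3.5·0.48 + 5.2·23.8·0.39 + 5.2·5.2·0.39 + 3.5·23.8·0.27 + 3.5·5.2·0.45 + 23.8·5.2·0.15] = 632.77 + 233.586 = 866.356.
With uncorrelated errors the cross-covariances are all true-score covariance, so they carry over unchanged; only the diagonal terms shrink to ρᵢσᵢ².
True-score variance = [5.2²·0.61 + 3.5²·0.59 + 23.8²·0.65 + 5.2²·0.70] + 233.586 = 410.836 + 233.586 = 644.422.
Reliability = 644.422 / 866.356 = 0.7438.

0.7438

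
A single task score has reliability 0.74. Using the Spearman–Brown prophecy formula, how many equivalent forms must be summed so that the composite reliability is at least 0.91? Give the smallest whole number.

k ≥ ρ*(1−ρ₁)/(ρ₁(1−ρ*)) = 0.91·0.26 / (0.74·0.09) = 3.553.
Smallest integer k = 4.

4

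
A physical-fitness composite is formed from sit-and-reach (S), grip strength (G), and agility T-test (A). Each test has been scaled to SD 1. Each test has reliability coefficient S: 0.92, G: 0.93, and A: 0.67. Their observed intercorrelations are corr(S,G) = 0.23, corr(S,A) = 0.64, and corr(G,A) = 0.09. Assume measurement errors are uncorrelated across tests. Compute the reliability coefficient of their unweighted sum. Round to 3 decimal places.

0.902

Var(S+G+A) = 3 + 2·[0.23 + 0.64 + 0.09] = 3 + 1.92 = 4.92.
With uncorrelated errors the cross-covariances are all true-score covariance, so they carry over unchanged; only the diagonal terms shrink to ρᵢσᵢ².
True-score variance = [0.92 + 0.93 + 0.67] + 1.92 = 2.52 + 1.92 = 4.44.
Reliability = 4.44 / 4.92 = 0.902.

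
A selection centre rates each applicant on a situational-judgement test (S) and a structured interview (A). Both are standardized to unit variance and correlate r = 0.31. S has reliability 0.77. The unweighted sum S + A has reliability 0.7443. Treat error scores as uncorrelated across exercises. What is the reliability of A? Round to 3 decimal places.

0.560

Var(S+A) = 2 + 2·0.31 = 2.620.
True-score variance = ρ_S + ρ_A + 2·0.31, so 0.7443 = (0.77 + ρ_A + 0.62) / 2.620.
ρ_A = 0.7443·2.620 − 0.77 − 0.62 = 0.560.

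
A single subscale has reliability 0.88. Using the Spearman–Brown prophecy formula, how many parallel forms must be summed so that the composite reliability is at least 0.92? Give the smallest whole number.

k ≥ ρ*(1−ρ₁)/(ρ₁(1−ρ*)) = 0.92·0.12 / (0.88·0.08) = 1.568.
Smallest integer k = 2.

2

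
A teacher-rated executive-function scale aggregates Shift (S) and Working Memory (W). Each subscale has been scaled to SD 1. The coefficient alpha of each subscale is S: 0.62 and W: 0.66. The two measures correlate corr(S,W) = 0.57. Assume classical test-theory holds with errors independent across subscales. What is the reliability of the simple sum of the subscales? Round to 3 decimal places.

Var(S+W) = 2 + 2·[0.57] = 2 + 1.14 = 3.14.
With uncorrelated errors the cross-covariances are all true-score covariance, so they carry over unchanged; only the diagonal terms shrink to ρᵢσᵢ².
True-score variance = [0.62 + 0.66] + 1.14 = 1.28 + 1.14 = 2.42.
Reliability = 2.42 / 3.14 = 0.771.

0.771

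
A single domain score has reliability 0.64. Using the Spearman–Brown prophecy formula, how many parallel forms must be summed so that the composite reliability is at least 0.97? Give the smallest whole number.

k ≥ ρ*(1−ρ₁)/(ρ₁(1−ρ*)) = 0.97·0.36 / (0.64·0.03) = 18.187.
Smallest integer k = 19.

19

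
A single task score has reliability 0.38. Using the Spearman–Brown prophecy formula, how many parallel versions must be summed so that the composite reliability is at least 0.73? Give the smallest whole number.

k ≥ ρ*(1−ρ₁)/(ρ₁(1−ρ*)) = 0.73·0.62 / (0.38·0.27) = 4.411.
Smallest integer k = 5.

5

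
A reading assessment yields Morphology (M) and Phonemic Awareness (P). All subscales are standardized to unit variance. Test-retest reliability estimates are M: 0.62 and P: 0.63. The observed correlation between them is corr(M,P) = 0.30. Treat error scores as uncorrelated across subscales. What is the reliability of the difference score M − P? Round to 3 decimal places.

0.464

Var(M−P) = 1 + 1 − 2·0.30 = 2 − 0.6 = 1.4.
With uncorrelated errors the cross-covariances are all true-score covariance, so they carry over unchanged; only the diagonal terms shrink to ρᵢσᵢ².
True-score variance = [0.62 + 0.63] − 0.6 = 1.25 − 0.6 = 0.65.
Reliability = 0.65 / 1.4 = 0.464.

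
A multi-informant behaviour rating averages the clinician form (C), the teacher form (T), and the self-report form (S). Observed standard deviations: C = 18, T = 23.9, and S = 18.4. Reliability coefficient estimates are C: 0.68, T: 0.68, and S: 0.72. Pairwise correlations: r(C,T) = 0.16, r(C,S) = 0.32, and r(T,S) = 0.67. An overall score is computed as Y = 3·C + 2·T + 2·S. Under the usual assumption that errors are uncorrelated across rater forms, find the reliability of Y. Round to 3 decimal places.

0.814

Var(Y) = 3²·18² + 2²·23.9² + 2²·18.4² + 2·[6·18·23.9·0.16 + 6·18·18.4·0.32 + 4·23.9·18.4·0.67] = 6555.08 + 4454.91 = 11010.
With uncorrelated errors the cross-covariances are all true-score covariance, so they carry over unchanged; only the diagonal terms shrink to ρᵢσᵢ².
True-score variance = [3²·18²·0.68 + 2²·23.9²·0.68 + 2²·18.4²·0.72] + 4454.91 = 4511.62 + 4454.91 = 8966.53.
Reliability = 8966.53 / 11010 = 0.814.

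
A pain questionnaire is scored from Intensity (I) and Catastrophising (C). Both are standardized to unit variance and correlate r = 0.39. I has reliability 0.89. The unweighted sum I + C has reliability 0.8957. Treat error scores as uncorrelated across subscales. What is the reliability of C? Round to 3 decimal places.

0.820

Var(I+C) = 2 + 2·0.39 = 2.780.
True-score variance = ρ_I + ρ_C + 2·0.39, so 0.8957 = (0.89 + ρ_C + 0.78) / 2.780.
ρ_C = 0.8957·2.780 − 0.89 − 0.78 = 0.820.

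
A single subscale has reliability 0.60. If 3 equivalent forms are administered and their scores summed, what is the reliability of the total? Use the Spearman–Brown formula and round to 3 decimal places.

ρ_k = kρ / (1 + (k−1)ρ) = 3·0.60 / (1 + 2·0.60) = 1.800 / 2.200 = 0.818.

0.818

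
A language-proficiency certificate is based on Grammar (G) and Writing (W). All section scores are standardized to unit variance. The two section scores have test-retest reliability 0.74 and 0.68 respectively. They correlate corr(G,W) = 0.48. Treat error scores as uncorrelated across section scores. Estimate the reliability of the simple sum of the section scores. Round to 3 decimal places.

0.804

Var(G+W) = 2 + 2·[0.48] = 2 + 0.96 = 2.96.
Under uncorrelated errors the observed covariances equal the true-score covariances, so only the own-variance terms attenuate.
True-score variance = [0.74 + 0.68] + 0.96 = 1.42 + 0.96 = 2.38.
Reliability = 2.38 / 2.96 = 0.804.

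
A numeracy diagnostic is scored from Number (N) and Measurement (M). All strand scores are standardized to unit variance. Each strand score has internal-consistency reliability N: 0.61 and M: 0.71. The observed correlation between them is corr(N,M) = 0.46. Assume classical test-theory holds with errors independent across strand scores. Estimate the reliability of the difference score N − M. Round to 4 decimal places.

Var(N−M) = 1 + 1 − 2·0.46 = 2 − 0.92 = 1.08.
Under uncorrelated errors the observed covariances equal the true-score covariances, so only the own-variance terms attenuate.
True-score variance = [0.61 + 0.71] − 0.92 = 1.32 − 0.92 = 0.4.
Reliability = 0.4 / 1.08 = 0.3704.

0.3704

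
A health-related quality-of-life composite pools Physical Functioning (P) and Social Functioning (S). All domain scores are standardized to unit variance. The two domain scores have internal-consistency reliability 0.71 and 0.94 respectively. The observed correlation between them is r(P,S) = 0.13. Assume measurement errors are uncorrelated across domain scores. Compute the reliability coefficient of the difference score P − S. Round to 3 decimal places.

0.799

Var(P−S) = 1 + 1 − 2·0.13 = 2 − 0.26 = 1.74.
With uncorrelated errors the cross-covariances are all true-score covariance, so they carry over unchanged; only the diagonal terms shrink to ρᵢσᵢ².
True-score variance = [0.71 + 0.94] − 0.26 = 1.65 − 0.26 = 1.39.
Reliability = 1.39 / 1.74 = 0.799.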